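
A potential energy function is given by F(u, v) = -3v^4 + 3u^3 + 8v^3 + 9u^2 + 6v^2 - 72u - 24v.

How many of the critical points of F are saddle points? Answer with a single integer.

F separates as a function of u plus a function of v, so ∇F=0 decouples.
∂F/∂u = 9(u - 2)(u + 4) = 0 at u ∈ {-4, 2}; ∂F/∂v = -12(v - 2)(v - 1)(v + 1) = 0 at v ∈ {-1, 1, 2}.
The Hessian is diagonal: diag(F_uu, F_vv). Second derivatives: F_uu(-4)=-54, F_uu(2)=54; F_vv(-1)=-72, F_vv(1)=24, F_vv(2)=-36.
Saddle points occur where the two diagonal entries have opposite signs: (-4, 1), (2, -1), (2, 2). Count: 3.

3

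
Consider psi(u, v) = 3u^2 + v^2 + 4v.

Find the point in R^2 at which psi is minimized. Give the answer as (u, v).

psi(u,v) separates as P(u) + Q(v), so its minimum is min P + min Q.
P'(u) = 6u vanishes at u ∈ {0}; Q'(v) = 2v + 4 vanishes at v ∈ {-2}.
Local minima of P (where P''>0): P(0)=0. Local minima of Q: Q(-2)=-4.
So the global minimum of psi is P(0) + Q(-2) = 0 − 4 = -4, attained at (0, -2).

(0, -2)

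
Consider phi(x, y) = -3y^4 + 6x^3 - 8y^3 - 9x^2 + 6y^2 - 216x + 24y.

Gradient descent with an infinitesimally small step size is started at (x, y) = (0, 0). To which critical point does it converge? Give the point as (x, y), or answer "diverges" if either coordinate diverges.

(4, -1)

phi is separable, so gradient descent decouples: x follows -∂phi/∂x, y follows -∂phi/∂y.
∂phi/∂x = 18(x - 4)(x + 3); at x=0 this is -216, so x increases.
∂phi/∂y = -12(y - 1)(y + 1)(y + 2); at y=0 this is 24, so y decreases.
x converges to its nearest critical value 4 (a local min of the x-part); y converges to -1. The iterate converges to (4, -1).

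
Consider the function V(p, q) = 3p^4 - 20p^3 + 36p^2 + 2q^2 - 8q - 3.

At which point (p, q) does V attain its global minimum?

V(p,q) separates as A(p) + B(q) − 3, so its minimum is min A + min B − 3.
A'(p) = 12p(p - 3)(p - 2) vanishes at p ∈ {0, 2, 3}; B'(q) = 4q - 8 vanishes at q ∈ {2}.
Local minima of A (where A''>0): A(0)=0, A(3)=27. Local minima of B: B(2)=-8.
So the global minimum of V is A(0) + B(2) − 3 = 0 − 8 − 3 = -11, attained at (0, 2).

(0, 2)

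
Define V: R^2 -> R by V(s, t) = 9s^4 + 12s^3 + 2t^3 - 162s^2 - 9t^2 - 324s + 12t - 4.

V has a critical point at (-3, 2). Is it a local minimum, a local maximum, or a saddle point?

local minimum

The mixed partial ∂²V/∂s∂t is 0, so the Hessian at any point is diag(V_ss, V_tt) = diag(36(3s^2 + 2s - 9), 6(2t - 3)).
At (-3, 2): H = diag(432, 6).
Both eigenvalues are positive, so H is positive definite: a local minimum.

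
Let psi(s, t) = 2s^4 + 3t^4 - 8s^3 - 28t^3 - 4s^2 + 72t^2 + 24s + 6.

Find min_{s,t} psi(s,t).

psi(s,t) separates as P(s) + Q(t) + 6, so its minimum is min P + min Q + 6.
P'(s) = 8(s - 3)(s - 1)(s + 1) vanishes at s ∈ {-1, 1, 3}; Q'(t) = 12t(t - 4)(t - 3) vanishes at t ∈ {0, 3, 4}.
Local minima of P (where P''>0): P(-1)=-18, P(3)=-18. Local minima of Q: Q(0)=0, Q(4)=128.
So the global minimum of psi is P(-1) + Q(0) + 6 = -18 + 0 + 6 = -12, attained at (-1, 0).

-12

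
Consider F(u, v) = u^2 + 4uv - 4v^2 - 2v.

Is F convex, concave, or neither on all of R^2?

F is quadratic, so its Hessian is the constant matrix H = [[2, 4], [4, -8]].
det(H) = -32, tr(H) = -6.
det(H) < 0, so H is indefinite: neither convex nor concave.

neither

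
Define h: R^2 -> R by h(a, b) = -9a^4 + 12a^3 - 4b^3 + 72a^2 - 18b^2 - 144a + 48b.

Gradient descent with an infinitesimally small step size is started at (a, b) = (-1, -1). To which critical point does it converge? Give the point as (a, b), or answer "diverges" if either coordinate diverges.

h is separable, so gradient descent decouples: a follows -∂h/∂a, b follows -∂h/∂b.
∂h/∂a = -36(a - 2)(a - 1)(a + 2); at a=-1 this is -216, so a increases.
∂h/∂b = -12(b - 1)(b + 4); at b=-1 this is 72, so b decreases.
a converges to its nearest critical value 1 (a local min of the a-part); b converges to -4. The iterate converges to (1, -4).

(1, -4)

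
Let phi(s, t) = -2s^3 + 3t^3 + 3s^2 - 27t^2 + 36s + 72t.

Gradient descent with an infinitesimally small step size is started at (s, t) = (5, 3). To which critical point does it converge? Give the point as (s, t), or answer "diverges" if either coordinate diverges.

phi is separable, so gradient descent decouples: s follows -∂phi/∂s, t follows -∂phi/∂t.
∂phi/∂s = -6(s - 3)(s + 2); at s=5 this is -84, so s increases.
∂phi/∂t = 9(t - 4)(t - 2); at t=3 this is -9, so t increases.
The s-coordinate has no critical point in that direction and runs off to infinity.

diverges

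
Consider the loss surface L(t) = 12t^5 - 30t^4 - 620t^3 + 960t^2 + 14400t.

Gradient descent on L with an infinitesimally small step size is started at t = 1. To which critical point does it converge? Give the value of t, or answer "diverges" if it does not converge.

L'(t) = 60(t - 5)(t - 4)(t + 3)(t + 4), so L'(1) = 14400.
Gradient descent moves in the -L' direction, i.e. t is decreasing.
The nearest critical point in that direction is t = -3, where L'' = 3360 > 0 (a local minimum). The iterate converges there.

-3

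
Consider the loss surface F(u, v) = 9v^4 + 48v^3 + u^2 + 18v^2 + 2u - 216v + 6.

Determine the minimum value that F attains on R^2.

F(u,v) separates as P(u) + Q(v) + 6, so its minimum is min P + min Q + 6.
P'(u) = 2u + 2 vanishes at u ∈ {-1}; Q'(v) = 36(v - 1)(v + 2)(v + 3) vanishes at v ∈ {-3, -2, 1}.
Local minima of P (where P''>0): P(-1)=-1. Local minima of Q: Q(-3)=243, Q(1)=-141.
So the global minimum of F is P(-1) + Q(1) + 6 = -1 − 141 + 6 = -136, attained at (-1, 1).

-136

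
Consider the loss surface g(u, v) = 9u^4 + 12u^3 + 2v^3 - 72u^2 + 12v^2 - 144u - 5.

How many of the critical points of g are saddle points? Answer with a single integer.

3

g separates as a function of u plus a function of v, so ∇g=0 decouples.
∂g/∂u = 36(u - 2)(u + 1)(u + 2) = 0 at u ∈ {-2, -1, 2}; ∂g/∂v = 6v(v + 4) = 0 at v ∈ {-4, 0}.
The Hessian is diagonal: diag(g_uu, g_vv). Second derivatives: g_uu(-2)=144, g_uu(-1)=-108, g_uu(2)=432; g_vv(-4)=-24, g_vv(0)=24.
Saddle points occur where the two diagonal entries have opposite signs: (-2, -4), (-1, 0), (2, -4). Count: 3.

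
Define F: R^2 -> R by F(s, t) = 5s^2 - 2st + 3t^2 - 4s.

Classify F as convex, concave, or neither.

F is quadratic, so its Hessian is the constant matrix H = [[10, -2], [-2, 6]].
det(H) = 56, tr(H) = 16.
det(H) > 0 and tr(H) > 0, so H is positive definite everywhere: convex.

convex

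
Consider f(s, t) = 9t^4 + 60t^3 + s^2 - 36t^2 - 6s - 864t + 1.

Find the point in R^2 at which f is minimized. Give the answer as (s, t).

(3, 2)

f(s,t) separates as P(s) + Q(t) + 1, so its minimum is min P + min Q + 1.
P'(s) = 2s - 6 vanishes at s ∈ {3}; Q'(t) = 36(t - 2)(t + 3)(t + 4) vanishes at t ∈ {-4, -3, 2}.
Local minima of P (where P''>0): P(3)=-9. Local minima of Q: Q(-4)=1344, Q(2)=-1248.
So the global minimum of f is P(3) + Q(2) + 1 = -9 − 1248 + 1 = -1256, attained at (3, 2).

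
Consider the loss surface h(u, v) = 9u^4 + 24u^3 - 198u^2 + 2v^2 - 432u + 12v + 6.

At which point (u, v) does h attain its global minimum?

(3, -3)

h(u,v) separates as P(u) + Q(v) + 6, so its minimum is min P + min Q + 6.
P'(u) = 36(u - 3)(u + 1)(u + 4) vanishes at u ∈ {-4, -1, 3}; Q'(v) = 4v + 12 vanishes at v ∈ {-3}.
Local minima of P (where P''>0): P(-4)=-672, P(3)=-1701. Local minima of Q: Q(-3)=-18.
So the global minimum of h is P(3) + Q(-3) + 6 = -1701 − 18 + 6 = -1713, attained at (3, -3).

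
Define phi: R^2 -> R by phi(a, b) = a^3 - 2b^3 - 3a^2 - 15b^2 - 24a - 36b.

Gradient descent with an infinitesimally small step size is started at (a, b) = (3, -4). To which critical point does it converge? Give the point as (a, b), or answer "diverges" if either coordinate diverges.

phi is separable, so gradient descent decouples: a follows -∂phi/∂a, b follows -∂phi/∂b.
∂phi/∂a = 3(a - 4)(a + 2); at a=3 this is -15, so a increases.
∂phi/∂b = -6(b + 2)(b + 3); at b=-4 this is -12, so b increases.
a converges to its nearest critical value 4 (a local min of the a-part); b converges to -3. The iterate converges to (4, -3).

(4, -3)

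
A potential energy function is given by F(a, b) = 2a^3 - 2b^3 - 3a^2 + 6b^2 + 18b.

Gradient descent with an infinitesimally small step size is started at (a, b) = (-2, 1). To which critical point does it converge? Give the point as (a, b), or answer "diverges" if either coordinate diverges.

F is separable, so gradient descent decouples: a follows -∂F/∂a, b follows -∂F/∂b.
∂F/∂a = 6a(a - 1); at a=-2 this is 36, so a decreases.
∂F/∂b = -6(b - 3)(b + 1); at b=1 this is 24, so b decreases.
The a-coordinate has no critical point in that direction and runs off to infinity.

diverges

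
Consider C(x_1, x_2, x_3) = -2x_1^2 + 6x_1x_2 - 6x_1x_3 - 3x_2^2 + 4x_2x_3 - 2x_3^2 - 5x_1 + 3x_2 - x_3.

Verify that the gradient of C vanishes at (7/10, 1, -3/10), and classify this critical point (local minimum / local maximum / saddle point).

∇C = (-4x_1 + 6x_2 - 6x_3 - 5, 6x_1 - 6x_2 + 4x_3 + 3, -6x_1 + 4x_2 - 4x_3 - 1); substituting (7/10, 1, -3/10) gives ∇C = (0, 0, 0), so (7/10, 1, -3/10) is indeed a critical point.
The Hessian is constant: H = [[-4, 6, -6], [6, -6, 4], [-6, 4, -4]].
Leading principal minors: Δ₁ = -4, Δ₂ = -12, Δ₃ = 40.
The minors fit neither the all-positive nor the alternating-sign pattern, so H is indefinite: a saddle point.

saddle point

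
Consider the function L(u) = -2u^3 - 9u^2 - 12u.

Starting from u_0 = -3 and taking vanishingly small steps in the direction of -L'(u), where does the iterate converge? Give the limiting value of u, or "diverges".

L'(u) = -6(u + 1)(u + 2), so L'(-3) = -12.
Gradient descent moves in the -L' direction, i.e. u is increasing.
The nearest critical point in that direction is u = -2, where L'' = 6 > 0 (a local minimum). The iterate converges there.

-2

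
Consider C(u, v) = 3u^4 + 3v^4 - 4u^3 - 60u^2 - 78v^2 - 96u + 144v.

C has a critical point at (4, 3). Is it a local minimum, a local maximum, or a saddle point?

The mixed partial ∂²C/∂u∂v is 0, so the Hessian at any point is diag(C_uu, C_vv) = diag(12(3u^2 - 2u - 10), 12(3v^2 - 13)).
At (4, 3): H = diag(360, 168).
Both eigenvalues are positive, so H is positive definite: a local minimum.

local minimum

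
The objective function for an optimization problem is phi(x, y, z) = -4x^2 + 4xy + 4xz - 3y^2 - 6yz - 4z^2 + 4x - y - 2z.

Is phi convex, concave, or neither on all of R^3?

concave

phi is quadratic, so its Hessian is the constant matrix H = [[-8, 4, 4], [4, -6, -6], [4, -6, -8]].
Leading principal minors: -8, 32, -64.
Signs alternate −, +, − ⇒ H ≺ 0 ⇒ concave.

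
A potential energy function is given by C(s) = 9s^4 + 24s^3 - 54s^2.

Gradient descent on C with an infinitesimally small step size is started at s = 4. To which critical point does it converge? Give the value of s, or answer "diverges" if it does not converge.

C'(s) = 36s(s - 1)(s + 3), so C'(4) = 3024.
Gradient descent moves in the -C' direction, i.e. s is decreasing.
The nearest critical point in that direction is s = 1, where C'' = 144 > 0 (a local minimum). The iterate converges there.

1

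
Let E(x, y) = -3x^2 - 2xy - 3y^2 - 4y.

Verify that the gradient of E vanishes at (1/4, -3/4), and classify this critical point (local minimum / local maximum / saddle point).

local maximum

∇E = (-6x - 2y, -2x - 6y - 4); substituting (1/4, -3/4) gives ∇E = (0, 0), so (1/4, -3/4) is indeed a critical point.
The Hessian of E is constant: H = [[-6, -2], [-2, -6]].
det(H) = (-6)·(-6) − (-2)² = 32.
det(H) > 0 and tr(H) = -12 < 0, so H is negative definite and the point is a local maximum.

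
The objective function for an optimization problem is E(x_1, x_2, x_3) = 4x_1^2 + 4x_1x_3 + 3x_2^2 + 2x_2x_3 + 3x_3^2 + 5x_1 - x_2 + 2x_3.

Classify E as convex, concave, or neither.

convex

E is quadratic, so its Hessian is the constant matrix H = [[8, 0, 4], [0, 6, 2], [4, 2, 6]].
Leading principal minors: 8, 48, 160.
All positive ⇒ H ≻ 0 ⇒ convex.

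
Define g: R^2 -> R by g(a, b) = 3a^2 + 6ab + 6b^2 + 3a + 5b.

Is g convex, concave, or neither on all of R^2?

g is quadratic, so its Hessian is the constant matrix H = [[6, 6], [6, 12]].
det(H) = 36, tr(H) = 18.
det(H) > 0 and tr(H) > 0, so H is positive definite everywhere: convex.

convex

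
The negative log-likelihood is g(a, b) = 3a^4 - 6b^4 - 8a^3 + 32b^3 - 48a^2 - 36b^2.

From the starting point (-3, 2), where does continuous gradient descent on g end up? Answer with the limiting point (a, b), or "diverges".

g is separable, so gradient descent decouples: a follows -∂g/∂a, b follows -∂g/∂b.
∂g/∂a = 12a(a - 4)(a + 2); at a=-3 this is -252, so a increases.
∂g/∂b = -24b(b - 3)(b - 1); at b=2 this is 48, so b decreases.
a converges to its nearest critical value -2 (a local min of the a-part); b converges to 1. The iterate converges to (-2, 1).

(-2, 1)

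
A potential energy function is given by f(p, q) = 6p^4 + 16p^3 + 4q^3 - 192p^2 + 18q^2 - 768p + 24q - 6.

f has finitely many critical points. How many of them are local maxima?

1

f separates as a function of p plus a function of q, so ∇f=0 decouples.
∂f/∂p = 24(p - 4)(p + 2)(p + 4) = 0 at p ∈ {-4, -2, 4}; ∂f/∂q = 12(q + 1)(q + 2) = 0 at q ∈ {-2, -1}.
The Hessian is diagonal: diag(f_pp, f_qq). Second derivatives: f_pp(-4)=384, f_pp(-2)=-288, f_pp(4)=1152; f_qq(-2)=-12, f_qq(-1)=12.
Local maxima occur where both diagonal entries negative: (-2, -2). Count: 1.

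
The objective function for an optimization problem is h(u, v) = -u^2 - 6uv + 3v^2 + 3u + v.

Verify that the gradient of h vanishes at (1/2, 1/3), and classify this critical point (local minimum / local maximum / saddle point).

saddle point

∇h = (-2u - 6v + 3, -6u + 6v + 1); substituting (1/2, 1/3) gives ∇h = (0, 0), so (1/2, 1/3) is indeed a critical point.
The Hessian of h is constant: H = [[-2, -6], [-6, 6]].
det(H) = (-2)·6 − (-6)² = -48.
Since det(H) < 0, H is indefinite and the critical point is a saddle point.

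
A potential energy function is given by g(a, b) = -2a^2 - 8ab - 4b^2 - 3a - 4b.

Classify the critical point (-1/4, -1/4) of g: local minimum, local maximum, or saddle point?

saddle point

The Hessian of g is constant: H = [[-4, -8], [-8, -8]].
det(H) = (-4)·(-8) − (-8)² = -32.
Since det(H) < 0, H is indefinite and the critical point is a saddle point.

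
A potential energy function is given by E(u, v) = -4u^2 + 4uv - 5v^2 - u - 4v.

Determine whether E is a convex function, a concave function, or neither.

concave

E is quadratic, so its Hessian is the constant matrix H = [[-8, 4], [4, -10]].
det(H) = 64, tr(H) = -18.
det(H) > 0 and tr(H) < 0, so H is negative definite everywhere: concave.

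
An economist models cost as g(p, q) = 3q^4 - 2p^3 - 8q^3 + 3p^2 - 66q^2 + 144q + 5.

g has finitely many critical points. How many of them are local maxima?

1

g separates as a function of p plus a function of q, so ∇g=0 decouples.
∂g/∂p = -6p(p - 1) = 0 at p ∈ {0, 1}; ∂g/∂q = 12(q - 4)(q - 1)(q + 3) = 0 at q ∈ {-3, 1, 4}.
The Hessian is diagonal: diag(g_pp, g_qq). Second derivatives: g_pp(0)=6, g_pp(1)=-6; g_qq(-3)=336, g_qq(1)=-144, g_qq(4)=252.
Local maxima occur where both diagonal entries negative: (1, 1). Count: 1.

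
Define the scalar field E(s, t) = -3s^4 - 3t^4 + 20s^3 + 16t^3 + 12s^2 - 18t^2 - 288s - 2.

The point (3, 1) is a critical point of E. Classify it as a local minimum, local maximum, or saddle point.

local minimum

The mixed partial ∂²E/∂s∂t is 0, so the Hessian at any point is diag(E_ss, E_tt) = diag(12(-3s^2 + 10s + 2), 12(-3t^2 + 8t - 3)).
At (3, 1): H = diag(60, 24).
Both eigenvalues are positive, so H is positive definite: a local minimum.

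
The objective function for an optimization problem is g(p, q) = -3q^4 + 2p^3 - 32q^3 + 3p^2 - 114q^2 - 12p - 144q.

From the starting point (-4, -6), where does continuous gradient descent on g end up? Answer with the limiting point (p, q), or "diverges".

diverges

g is separable, so gradient descent decouples: p follows -∂g/∂p, q follows -∂g/∂q.
∂g/∂p = 6(p - 1)(p + 2); at p=-4 this is 60, so p decreases.
∂g/∂q = -12(q + 1)(q + 3)(q + 4); at q=-6 this is 360, so q decreases.
The p-coordinate has no critical point in that direction and runs off to infinity.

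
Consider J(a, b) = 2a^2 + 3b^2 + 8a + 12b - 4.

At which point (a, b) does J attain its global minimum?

(-2, -2)

J(a,b) separates as P(a) + Q(b) − 4, so its minimum is min P + min Q − 4.
P'(a) = 4a + 8 vanishes at a ∈ {-2}; Q'(b) = 6b + 12 vanishes at b ∈ {-2}.
Local minima of P (where P''>0): P(-2)=-8. Local minima of Q: Q(-2)=-12.
So the global minimum of J is P(-2) + Q(-2) − 4 = -8 − 12 − 4 = -24, attained at (-2, -2).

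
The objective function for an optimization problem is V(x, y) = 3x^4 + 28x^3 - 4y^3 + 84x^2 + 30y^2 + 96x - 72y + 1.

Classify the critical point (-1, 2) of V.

local minimum

The mixed partial ∂²V/∂x∂y is 0, so the Hessian at any point is diag(V_xx, V_yy) = diag(12(3x^2 + 14x + 14), 12(-2y + 5)).
At (-1, 2): H = diag(36, 12).
Both eigenvalues are positive, so H is positive definite: a local minimum.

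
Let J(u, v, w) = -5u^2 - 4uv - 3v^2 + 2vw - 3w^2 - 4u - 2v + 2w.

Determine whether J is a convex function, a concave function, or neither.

J is quadratic, so its Hessian is the constant matrix H = [[-10, -4, 0], [-4, -6, 2], [0, 2, -6]].
Leading principal minors: -10, 44, -224.
Signs alternate −, +, − ⇒ H ≺ 0 ⇒ concave.

concave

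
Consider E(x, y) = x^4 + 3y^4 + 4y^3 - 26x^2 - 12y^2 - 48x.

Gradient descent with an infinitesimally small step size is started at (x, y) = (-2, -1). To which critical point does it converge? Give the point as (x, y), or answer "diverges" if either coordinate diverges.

(-3, -2)

E is separable, so gradient descent decouples: x follows -∂E/∂x, y follows -∂E/∂y.
∂E/∂x = 4(x - 4)(x + 1)(x + 3); at x=-2 this is 24, so x decreases.
∂E/∂y = 12y(y - 1)(y + 2); at y=-1 this is 24, so y decreases.
x converges to its nearest critical value -3 (a local min of the x-part); y converges to -2. The iterate converges to (-3, -2).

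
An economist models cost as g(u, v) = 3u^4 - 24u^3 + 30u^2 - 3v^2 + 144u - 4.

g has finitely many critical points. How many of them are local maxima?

1

g separates as a function of u plus a function of v, so ∇g=0 decouples.
∂g/∂u = 12(u - 4)(u - 3)(u + 1) = 0 at u ∈ {-1, 3, 4}; ∂g/∂v = -6v = 0 at v ∈ {0}.
The Hessian is diagonal: diag(g_uu, g_vv). Second derivatives: g_uu(-1)=240, g_uu(3)=-48, g_uu(4)=60; g_vv(0)=-6.
Local maxima occur where both diagonal entries negative: (3, 0). Count: 1.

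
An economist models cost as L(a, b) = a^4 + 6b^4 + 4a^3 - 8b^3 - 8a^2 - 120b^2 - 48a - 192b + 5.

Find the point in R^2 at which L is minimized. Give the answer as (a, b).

(2, 4)

L(a,b) separates as P(a) + Q(b) + 5, so its minimum is min P + min Q + 5.
P'(a) = 4(a - 2)(a + 2)(a + 3) vanishes at a ∈ {-3, -2, 2}; Q'(b) = 24(b - 4)(b + 1)(b + 2) vanishes at b ∈ {-2, -1, 4}.
Local minima of P (where P''>0): P(-3)=45, P(2)=-80. Local minima of Q: Q(-2)=64, Q(4)=-1664.
So the global minimum of L is P(2) + Q(4) + 5 = -80 − 1664 + 5 = -1739, attained at (2, 4).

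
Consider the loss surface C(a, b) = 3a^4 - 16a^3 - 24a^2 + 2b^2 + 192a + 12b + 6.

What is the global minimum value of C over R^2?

C(a,b) separates as P(a) + Q(b) + 6, so its minimum is min P + min Q + 6.
P'(a) = 12(a - 4)(a - 2)(a + 2) vanishes at a ∈ {-2, 2, 4}; Q'(b) = 4b + 12 vanishes at b ∈ {-3}.
Local minima of P (where P''>0): P(-2)=-304, P(4)=128. Local minima of Q: Q(-3)=-18.
So the global minimum of C is P(-2) + Q(-3) + 6 = -304 − 18 + 6 = -316, attained at (-2, -3).

-316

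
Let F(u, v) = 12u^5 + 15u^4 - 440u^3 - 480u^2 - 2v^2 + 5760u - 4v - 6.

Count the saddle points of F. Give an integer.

F separates as a function of u plus a function of v, so ∇F=0 decouples.
∂F/∂u = 60(u - 4)(u - 2)(u + 3)(u + 4) = 0 at u ∈ {-4, -3, 2, 4}; ∂F/∂v = -4(v + 1) = 0 at v ∈ {-1}.
The Hessian is diagonal: diag(F_uu, F_vv). Second derivatives: F_uu(-4)=-2880, F_uu(-3)=2100, F_uu(2)=-3600, F_uu(4)=6720; F_vv(-1)=-4.
Saddle points occur where the two diagonal entries have opposite signs: (-3, -1), (4, -1). Count: 2.

2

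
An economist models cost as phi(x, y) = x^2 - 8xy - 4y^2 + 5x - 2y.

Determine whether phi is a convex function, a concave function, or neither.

phi is quadratic, so its Hessian is the constant matrix H = [[2, -8], [-8, -8]].
det(H) = -80, tr(H) = -6.
det(H) < 0, so H is indefinite: neither convex nor concave.

neither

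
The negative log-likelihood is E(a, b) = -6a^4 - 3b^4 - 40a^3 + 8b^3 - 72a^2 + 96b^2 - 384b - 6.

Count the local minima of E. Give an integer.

1

E separates as a function of a plus a function of b, so ∇E=0 decouples.
∂E/∂a = -24a(a + 2)(a + 3) = 0 at a ∈ {-3, -2, 0}; ∂E/∂b = -12(b - 4)(b - 2)(b + 4) = 0 at b ∈ {-4, 2, 4}.
The Hessian is diagonal: diag(E_aa, E_bb). Second derivatives: E_aa(-3)=-72, E_aa(-2)=48, E_aa(0)=-144; E_bb(-4)=-576, E_bb(2)=144, E_bb(4)=-192.
Local minima occur where both diagonal entries positive: (-2, 2). Count: 1.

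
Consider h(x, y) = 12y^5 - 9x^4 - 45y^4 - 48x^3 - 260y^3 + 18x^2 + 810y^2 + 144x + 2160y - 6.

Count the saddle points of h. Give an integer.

h separates as a function of x plus a function of y, so ∇h=0 decouples.
∂h/∂x = -36(x - 1)(x + 1)(x + 4) = 0 at x ∈ {-4, -1, 1}; ∂h/∂y = 60(y - 4)(y - 3)(y + 1)(y + 3) = 0 at y ∈ {-3, -1, 3, 4}.
The Hessian is diagonal: diag(h_xx, h_yy). Second derivatives: h_xx(-4)=-540, h_xx(-1)=216, h_xx(1)=-360; h_yy(-3)=-5040, h_yy(-1)=2400, h_yy(3)=-1440, h_yy(4)=2100.
Saddle points occur where the two diagonal entries have opposite signs: (-4, -1), (-4, 4), (-1, -3), (-1, 3), (1, -1), (1, 4). Count: 6.

6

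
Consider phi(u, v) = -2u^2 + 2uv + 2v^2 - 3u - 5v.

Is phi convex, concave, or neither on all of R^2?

phi is quadratic, so its Hessian is the constant matrix H = [[-4, 2], [2, 4]].
det(H) = -20, tr(H) = 0.
det(H) < 0, so H is indefinite: neither convex nor concave.

neither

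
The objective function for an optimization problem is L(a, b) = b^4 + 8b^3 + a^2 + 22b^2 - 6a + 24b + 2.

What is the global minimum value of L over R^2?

-16

L(a,b) separates as P(a) + Q(b) + 2, so its minimum is min P + min Q + 2.
P'(a) = 2a - 6 vanishes at a ∈ {3}; Q'(b) = 4(b + 1)(b + 2)(b + 3) vanishes at b ∈ {-3, -2, -1}.
Local minima of P (where P''>0): P(3)=-9. Local minima of Q: Q(-3)=-9, Q(-1)=-9.
So the global minimum of L is P(3) + Q(-3) + 2 = -9 − 9 + 2 = -16, attained at (3, -3).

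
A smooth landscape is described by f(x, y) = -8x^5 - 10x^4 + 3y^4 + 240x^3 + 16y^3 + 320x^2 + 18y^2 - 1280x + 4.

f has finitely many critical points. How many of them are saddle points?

f separates as a function of x plus a function of y, so ∇f=0 decouples.
∂f/∂x = -40(x - 4)(x - 1)(x + 2)(x + 4) = 0 at x ∈ {-4, -2, 1, 4}; ∂f/∂y = 12y(y + 1)(y + 3) = 0 at y ∈ {-3, -1, 0}.
The Hessian is diagonal: diag(f_xx, f_yy). Second derivatives: f_xx(-4)=3200, f_xx(-2)=-1440, f_xx(1)=1800, f_xx(4)=-5760; f_yy(-3)=72, f_yy(-1)=-24, f_yy(0)=36.
Saddle points occur where the two diagonal entries have opposite signs: (-4, -1), (-2, -3), (-2, 0), (1, -1), (4, -3), (4, 0). Count: 6.

6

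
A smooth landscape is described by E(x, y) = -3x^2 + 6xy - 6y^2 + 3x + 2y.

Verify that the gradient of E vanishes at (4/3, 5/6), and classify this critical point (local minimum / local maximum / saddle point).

∇E = (-6x + 6y + 3, 6x - 12y + 2); substituting (4/3, 5/6) gives ∇E = (0, 0), so (4/3, 5/6) is indeed a critical point.
The Hessian of E is constant: H = [[-6, 6], [6, -12]].
det(H) = (-6)·(-12) − 6² = 36.
det(H) > 0 and tr(H) = -18 < 0, so H is negative definite and the point is a local maximum.

local maximum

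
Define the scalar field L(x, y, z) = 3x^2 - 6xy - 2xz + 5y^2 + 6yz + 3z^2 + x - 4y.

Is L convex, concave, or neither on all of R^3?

L is quadratic, so its Hessian is the constant matrix H = [[6, -6, -2], [-6, 10, 6], [-2, 6, 6]].
Leading principal minors: 6, 24, 32.
All positive ⇒ H ≻ 0 ⇒ convex.

convex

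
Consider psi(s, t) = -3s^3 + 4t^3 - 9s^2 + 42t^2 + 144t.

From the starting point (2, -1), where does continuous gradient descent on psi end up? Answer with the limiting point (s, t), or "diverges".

psi is separable, so gradient descent decouples: s follows -∂psi/∂s, t follows -∂psi/∂t.
∂psi/∂s = -9s(s + 2); at s=2 this is -72, so s increases.
∂psi/∂t = 12(t + 3)(t + 4); at t=-1 this is 72, so t decreases.
The s-coordinate has no critical point in that direction and runs off to infinity.

diverges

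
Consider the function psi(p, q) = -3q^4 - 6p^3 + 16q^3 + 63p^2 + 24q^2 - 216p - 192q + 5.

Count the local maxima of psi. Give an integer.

psi separates as a function of p plus a function of q, so ∇psi=0 decouples.
∂psi/∂p = -18(p - 4)(p - 3) = 0 at p ∈ {3, 4}; ∂psi/∂q = -12(q - 4)(q - 2)(q + 2) = 0 at q ∈ {-2, 2, 4}.
The Hessian is diagonal: diag(psi_pp, psi_qq). Second derivatives: psi_pp(3)=18, psi_pp(4)=-18; psi_qq(-2)=-288, psi_qq(2)=96, psi_qq(4)=-144.
Local maxima occur where both diagonal entries negative: (4, -2), (4, 4). Count: 2.

2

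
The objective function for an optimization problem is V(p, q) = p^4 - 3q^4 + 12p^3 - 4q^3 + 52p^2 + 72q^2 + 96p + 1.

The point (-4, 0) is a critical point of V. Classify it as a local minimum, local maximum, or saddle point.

The mixed partial ∂²V/∂p∂q is 0, so the Hessian at any point is diag(V_pp, V_qq) = diag(4(3p^2 + 18p + 26), 12(-3q^2 - 2q + 12)).
At (-4, 0): H = diag(8, 144).
Both eigenvalues are positive, so H is positive definite: a local minimum.

local minimum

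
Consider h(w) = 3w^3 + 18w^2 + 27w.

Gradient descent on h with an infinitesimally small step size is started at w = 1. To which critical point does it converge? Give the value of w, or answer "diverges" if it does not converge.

-1

h'(w) = 9(w + 1)(w + 3), so h'(1) = 72.
Gradient descent moves in the -h' direction, i.e. w is decreasing.
The nearest critical point in that direction is w = -1, where h'' = 18 > 0 (a local minimum). The iterate converges there.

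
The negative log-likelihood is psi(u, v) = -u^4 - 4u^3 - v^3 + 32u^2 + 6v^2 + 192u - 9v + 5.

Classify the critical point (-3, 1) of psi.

The mixed partial ∂²psi/∂u∂v is 0, so the Hessian at any point is diag(psi_uu, psi_vv) = diag(4(-3u^2 - 6u + 16), 6(-v + 2)).
At (-3, 1): H = diag(28, 6).
Both eigenvalues are positive, so H is positive definite: a local minimum.

local minimum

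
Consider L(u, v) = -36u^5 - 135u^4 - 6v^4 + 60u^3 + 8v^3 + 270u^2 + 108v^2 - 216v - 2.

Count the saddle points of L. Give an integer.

L separates as a function of u plus a function of v, so ∇L=0 decouples.
∂L/∂u = -180u(u - 1)(u + 1)(u + 3) = 0 at u ∈ {-3, -1, 0, 1}; ∂L/∂v = -24(v - 3)(v - 1)(v + 3) = 0 at v ∈ {-3, 1, 3}.
The Hessian is diagonal: diag(L_uu, L_vv). Second derivatives: L_uu(-3)=4320, L_uu(-1)=-720, L_uu(0)=540, L_uu(1)=-1440; L_vv(-3)=-576, L_vv(1)=192, L_vv(3)=-288.
Saddle points occur where the two diagonal entries have opposite signs: (-3, -3), (-3, 3), (-1, 1), (0, -3), (0, 3), (1, 1). Count: 6.

6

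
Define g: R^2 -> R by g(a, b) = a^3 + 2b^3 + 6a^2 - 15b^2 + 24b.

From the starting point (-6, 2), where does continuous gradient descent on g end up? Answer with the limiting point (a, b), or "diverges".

diverges

g is separable, so gradient descent decouples: a follows -∂g/∂a, b follows -∂g/∂b.
∂g/∂a = 3a(a + 4); at a=-6 this is 36, so a decreases.
∂g/∂b = 6(b - 4)(b - 1); at b=2 this is -12, so b increases.
The a-coordinate has no critical point in that direction and runs off to infinity.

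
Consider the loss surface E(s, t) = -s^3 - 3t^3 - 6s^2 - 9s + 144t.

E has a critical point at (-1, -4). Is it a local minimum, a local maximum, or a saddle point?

The mixed partial ∂²E/∂s∂t is 0, so the Hessian at any point is diag(E_ss, E_tt) = diag(-6(s + 2), -18t).
At (-1, -4): H = diag(-6, 72).
The eigenvalues have opposite signs, so H is indefinite: a saddle point.

saddle point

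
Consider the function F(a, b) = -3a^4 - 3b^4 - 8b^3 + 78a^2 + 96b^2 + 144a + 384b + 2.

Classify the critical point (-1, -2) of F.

The mixed partial ∂²F/∂a∂b is 0, so the Hessian at any point is diag(F_aa, F_bb) = diag(12(-3a^2 + 13), 12(-3b^2 - 4b + 16)).
At (-1, -2): H = diag(120, 144).
Both eigenvalues are positive, so H is positive definite: a local minimum.

local minimum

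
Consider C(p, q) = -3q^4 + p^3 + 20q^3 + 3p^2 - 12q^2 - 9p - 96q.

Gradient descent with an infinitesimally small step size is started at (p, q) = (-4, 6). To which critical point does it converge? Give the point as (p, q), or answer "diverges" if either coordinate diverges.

diverges

C is separable, so gradient descent decouples: p follows -∂C/∂p, q follows -∂C/∂q.
∂C/∂p = 3(p - 1)(p + 3); at p=-4 this is 15, so p decreases.
∂C/∂q = -12(q - 4)(q - 2)(q + 1); at q=6 this is -672, so q increases.
The p-coordinate has no critical point in that direction and runs off to infinity.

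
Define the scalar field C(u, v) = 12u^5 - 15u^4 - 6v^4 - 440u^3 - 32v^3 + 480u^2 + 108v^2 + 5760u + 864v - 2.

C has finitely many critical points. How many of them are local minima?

C separates as a function of u plus a function of v, so ∇C=0 decouples.
∂C/∂u = 60(u - 4)(u - 3)(u + 2)(u + 4) = 0 at u ∈ {-4, -2, 3, 4}; ∂C/∂v = -24(v - 3)(v + 3)(v + 4) = 0 at v ∈ {-4, -3, 3}.
The Hessian is diagonal: diag(C_uu, C_vv). Second derivatives: C_uu(-4)=-6720, C_uu(-2)=3600, C_uu(3)=-2100, C_uu(4)=2880; C_vv(-4)=-168, C_vv(-3)=144, C_vv(3)=-1008.
Local minima occur where both diagonal entries positive: (-2, -3), (4, -3). Count: 2.

2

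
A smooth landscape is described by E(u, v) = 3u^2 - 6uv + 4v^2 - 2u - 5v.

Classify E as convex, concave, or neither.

E is quadratic, so its Hessian is the constant matrix H = [[6, -6], [-6, 8]].
det(H) = 12, tr(H) = 14.
det(H) > 0 and tr(H) > 0, so H is positive definite everywhere: convex.

convex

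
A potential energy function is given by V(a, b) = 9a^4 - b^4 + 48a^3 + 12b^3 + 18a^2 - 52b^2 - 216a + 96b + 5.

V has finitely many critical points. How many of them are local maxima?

V separates as a function of a plus a function of b, so ∇V=0 decouples.
∂V/∂a = 36(a - 1)(a + 2)(a + 3) = 0 at a ∈ {-3, -2, 1}; ∂V/∂b = -4(b - 4)(b - 3)(b - 2) = 0 at b ∈ {2, 3, 4}.
The Hessian is diagonal: diag(V_aa, V_bb). Second derivatives: V_aa(-3)=144, V_aa(-2)=-108, V_aa(1)=432; V_bb(2)=-8, V_bb(3)=4, V_bb(4)=-8.
Local maxima occur where both diagonal entries negative: (-2, 2), (-2, 4). Count: 2.

2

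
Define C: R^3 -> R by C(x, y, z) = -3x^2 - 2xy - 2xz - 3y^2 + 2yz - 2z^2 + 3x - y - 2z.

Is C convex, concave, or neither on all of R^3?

concave

C is quadratic, so its Hessian is the constant matrix H = [[-6, -2, -2], [-2, -6, 2], [-2, 2, -4]].
Leading principal minors: -6, 32, -64.
Signs alternate −, +, − ⇒ H ≺ 0 ⇒ concave.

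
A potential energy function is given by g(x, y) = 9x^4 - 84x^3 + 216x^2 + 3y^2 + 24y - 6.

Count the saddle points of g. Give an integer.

1

g separates as a function of x plus a function of y, so ∇g=0 decouples.
∂g/∂x = 36x(x - 4)(x - 3) = 0 at x ∈ {0, 3, 4}; ∂g/∂y = 6(y + 4) = 0 at y ∈ {-4}.
The Hessian is diagonal: diag(g_xx, g_yy). Second derivatives: g_xx(0)=432, g_xx(3)=-108, g_xx(4)=144; g_yy(-4)=6.
Saddle points occur where the two diagonal entries have opposite signs: (3, -4). Count: 1.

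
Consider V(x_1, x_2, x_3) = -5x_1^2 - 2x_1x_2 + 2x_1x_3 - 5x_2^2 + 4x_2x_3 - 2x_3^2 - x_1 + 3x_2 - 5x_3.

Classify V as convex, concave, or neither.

concave

V is quadratic, so its Hessian is the constant matrix H = [[-10, -2, 2], [-2, -10, 4], [2, 4, -4]].
Leading principal minors: -10, 96, -216.
Signs alternate −, +, − ⇒ H ≺ 0 ⇒ concave.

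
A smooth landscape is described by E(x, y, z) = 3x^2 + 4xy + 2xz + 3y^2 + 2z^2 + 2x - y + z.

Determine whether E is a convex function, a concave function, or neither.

convex

E is quadratic, so its Hessian is the constant matrix H = [[6, 4, 2], [4, 6, 0], [2, 0, 4]].
Leading principal minors: 6, 20, 56.
All positive ⇒ H ≻ 0 ⇒ convex.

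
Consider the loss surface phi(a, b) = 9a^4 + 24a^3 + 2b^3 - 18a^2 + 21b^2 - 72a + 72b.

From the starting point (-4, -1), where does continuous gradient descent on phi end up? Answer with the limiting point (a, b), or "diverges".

phi is separable, so gradient descent decouples: a follows -∂phi/∂a, b follows -∂phi/∂b.
∂phi/∂a = 36(a - 1)(a + 1)(a + 2); at a=-4 this is -1080, so a increases.
∂phi/∂b = 6(b + 3)(b + 4); at b=-1 this is 36, so b decreases.
a converges to its nearest critical value -2 (a local min of the a-part); b converges to -3. The iterate converges to (-2, -3).

(-2, -3)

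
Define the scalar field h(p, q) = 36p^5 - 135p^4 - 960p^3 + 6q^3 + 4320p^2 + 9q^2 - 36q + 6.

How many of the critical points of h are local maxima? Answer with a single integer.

h separates as a function of p plus a function of q, so ∇h=0 decouples.
∂h/∂p = 180p(p - 4)(p - 3)(p + 4) = 0 at p ∈ {-4, 0, 3, 4}; ∂h/∂q = 18(q - 1)(q + 2) = 0 at q ∈ {-2, 1}.
The Hessian is diagonal: diag(h_pp, h_qq). Second derivatives: h_pp(-4)=-40320, h_pp(0)=8640, h_pp(3)=-3780, h_pp(4)=5760; h_qq(-2)=-54, h_qq(1)=54.
Local maxima occur where both diagonal entries negative: (-4, -2), (3, -2). Count: 2.

2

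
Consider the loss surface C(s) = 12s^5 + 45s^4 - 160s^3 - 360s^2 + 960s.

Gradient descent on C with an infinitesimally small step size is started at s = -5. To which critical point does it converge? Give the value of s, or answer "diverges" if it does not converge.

diverges

C'(s) = 60(s - 2)(s - 1)(s + 2)(s + 4), so C'(-5) = 7560.
Gradient descent moves in the -C' direction, i.e. s is decreasing.
There is no critical point below s=-5, and C' keeps the same sign, so the iterate runs off to −∞.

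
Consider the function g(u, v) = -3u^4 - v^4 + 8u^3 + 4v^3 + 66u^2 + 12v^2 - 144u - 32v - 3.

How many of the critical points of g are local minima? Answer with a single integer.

g separates as a function of u plus a function of v, so ∇g=0 decouples.
∂g/∂u = -12(u - 4)(u - 1)(u + 3) = 0 at u ∈ {-3, 1, 4}; ∂g/∂v = -4(v - 4)(v - 1)(v + 2) = 0 at v ∈ {-2, 1, 4}.
The Hessian is diagonal: diag(g_uu, g_vv). Second derivatives: g_uu(-3)=-336, g_uu(1)=144, g_uu(4)=-252; g_vv(-2)=-72, g_vv(1)=36, g_vv(4)=-72.
Local minima occur where both diagonal entries positive: (1, 1). Count: 1.

1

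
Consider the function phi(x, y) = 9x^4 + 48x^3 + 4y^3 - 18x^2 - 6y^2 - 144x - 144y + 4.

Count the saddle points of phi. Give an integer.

phi separates as a function of x plus a function of y, so ∇phi=0 decouples.
∂phi/∂x = 36(x - 1)(x + 1)(x + 4) = 0 at x ∈ {-4, -1, 1}; ∂phi/∂y = 12(y - 4)(y + 3) = 0 at y ∈ {-3, 4}.
The Hessian is diagonal: diag(phi_xx, phi_yy). Second derivatives: phi_xx(-4)=540, phi_xx(-1)=-216, phi_xx(1)=360; phi_yy(-3)=-84, phi_yy(4)=84.
Saddle points occur where the two diagonal entries have opposite signs: (-4, -3), (-1, 4), (1, -3). Count: 3.

3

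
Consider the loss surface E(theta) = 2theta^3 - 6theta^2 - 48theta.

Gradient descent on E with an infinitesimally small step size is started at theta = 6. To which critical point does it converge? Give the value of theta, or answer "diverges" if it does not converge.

4

E'(theta) = 6(theta - 4)(theta + 2), so E'(6) = 96.
Gradient descent moves in the -E' direction, i.e. theta is decreasing.
The nearest critical point in that direction is theta = 4, where E'' = 36 > 0 (a local minimum). The iterate converges there.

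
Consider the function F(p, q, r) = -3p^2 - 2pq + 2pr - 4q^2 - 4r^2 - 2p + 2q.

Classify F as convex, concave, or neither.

concave

F is quadratic, so its Hessian is the constant matrix H = [[-6, -2, 2], [-2, -8, 0], [2, 0, -8]].
Leading principal minors: -6, 44, -320.
Signs alternate −, +, − ⇒ H ≺ 0 ⇒ concave.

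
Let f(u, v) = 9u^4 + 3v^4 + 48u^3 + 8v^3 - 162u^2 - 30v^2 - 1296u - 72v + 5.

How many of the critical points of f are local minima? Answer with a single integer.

4

f separates as a function of u plus a function of v, so ∇f=0 decouples.
∂f/∂u = 36(u - 3)(u + 3)(u + 4) = 0 at u ∈ {-4, -3, 3}; ∂f/∂v = 12(v - 2)(v + 1)(v + 3) = 0 at v ∈ {-3, -1, 2}.
The Hessian is diagonal: diag(f_uu, f_vv). Second derivatives: f_uu(-4)=252, f_uu(-3)=-216, f_uu(3)=1512; f_vv(-3)=120, f_vv(-1)=-72, f_vv(2)=180.
Local minima occur where both diagonal entries positive: (-4, -3), (-4, 2), (3, -3), (3, 2). Count: 4.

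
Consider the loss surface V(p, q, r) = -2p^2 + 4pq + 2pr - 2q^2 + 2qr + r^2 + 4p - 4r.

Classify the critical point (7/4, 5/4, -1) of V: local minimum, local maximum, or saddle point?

The Hessian is constant: H = [[-4, 4, 2], [4, -4, 2], [2, 2, 2]].
Leading principal minors: Δ₁ = -4, Δ₂ = 0, Δ₃ = 64.
The minors fit neither the all-positive nor the alternating-sign pattern, so H is indefinite: a saddle point.

saddle point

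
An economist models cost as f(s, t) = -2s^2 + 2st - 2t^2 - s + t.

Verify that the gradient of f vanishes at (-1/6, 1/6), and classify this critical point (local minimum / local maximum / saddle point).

∇f = (-4s + 2t - 1, 2s - 4t + 1); substituting (-1/6, 1/6) gives ∇f = (0, 0), so (-1/6, 1/6) is indeed a critical point.
The Hessian of f is constant: H = [[-4, 2], [2, -4]].
det(H) = (-4)·(-4) − 2² = 12.
det(H) > 0 and tr(H) = -8 < 0, so H is negative definite and the point is a local maximum.

local maximum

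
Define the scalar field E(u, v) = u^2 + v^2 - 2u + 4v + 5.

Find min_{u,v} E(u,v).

0

E(u,v) separates as P(u) + Q(v) + 5, so its minimum is min P + min Q + 5.
P'(u) = 2u - 2 vanishes at u ∈ {1}; Q'(v) = 2v + 4 vanishes at v ∈ {-2}.
Local minima of P (where P''>0): P(1)=-1. Local minima of Q: Q(-2)=-4.
So the global minimum of E is P(1) + Q(-2) + 5 = -1 − 4 + 5 = 0, attained at (1, -2).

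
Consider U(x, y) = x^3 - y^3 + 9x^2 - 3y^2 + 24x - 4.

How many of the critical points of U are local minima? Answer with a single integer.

U separates as a function of x plus a function of y, so ∇U=0 decouples.
∂U/∂x = 3(x + 2)(x + 4) = 0 at x ∈ {-4, -2}; ∂U/∂y = -3y(y + 2) = 0 at y ∈ {-2, 0}.
The Hessian is diagonal: diag(U_xx, U_yy). Second derivatives: U_xx(-4)=-6, U_xx(-2)=6; U_yy(-2)=6, U_yy(0)=-6.
Local minima occur where both diagonal entries positive: (-2, -2). Count: 1.

1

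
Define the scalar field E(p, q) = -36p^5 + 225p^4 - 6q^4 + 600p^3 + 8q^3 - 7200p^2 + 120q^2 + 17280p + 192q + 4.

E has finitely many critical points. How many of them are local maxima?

4

E separates as a function of p plus a function of q, so ∇E=0 decouples.
∂E/∂p = -180(p - 4)(p - 3)(p - 2)(p + 4) = 0 at p ∈ {-4, 2, 3, 4}; ∂E/∂q = -24(q - 4)(q + 1)(q + 2) = 0 at q ∈ {-2, -1, 4}.
The Hessian is diagonal: diag(E_pp, E_qq). Second derivatives: E_pp(-4)=60480, E_pp(2)=-2160, E_pp(3)=1260, E_pp(4)=-2880; E_qq(-2)=-144, E_qq(-1)=120, E_qq(4)=-720.
Local maxima occur where both diagonal entries negative: (2, -2), (2, 4), (4, -2), (4, 4). Count: 4.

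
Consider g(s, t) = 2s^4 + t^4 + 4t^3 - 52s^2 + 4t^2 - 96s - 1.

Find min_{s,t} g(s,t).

g(s,t) separates as P(s) + Q(t) − 1, so its minimum is min P + min Q − 1.
P'(s) = 8(s - 4)(s + 1)(s + 3) vanishes at s ∈ {-3, -1, 4}; Q'(t) = 4t(t + 1)(t + 2) vanishes at t ∈ {-2, -1, 0}.
Local minima of P (where P''>0): P(-3)=-18, P(4)=-704. Local minima of Q: Q(-2)=0, Q(0)=0.
So the global minimum of g is P(4) + Q(-2) − 1 = -704 + 0 − 1 = -705, attained at (4, -2).

-705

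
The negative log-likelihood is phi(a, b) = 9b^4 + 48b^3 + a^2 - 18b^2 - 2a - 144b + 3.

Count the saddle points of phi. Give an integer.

phi separates as a function of a plus a function of b, so ∇phi=0 decouples.
∂phi/∂a = 2(a - 1) = 0 at a ∈ {1}; ∂phi/∂b = 36(b - 1)(b + 1)(b + 4) = 0 at b ∈ {-4, -1, 1}.
The Hessian is diagonal: diag(phi_aa, phi_bb). Second derivatives: phi_aa(1)=2; phi_bb(-4)=540, phi_bb(-1)=-216, phi_bb(1)=360.
Saddle points occur where the two diagonal entries have opposite signs: (1, -1). Count: 1.

1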